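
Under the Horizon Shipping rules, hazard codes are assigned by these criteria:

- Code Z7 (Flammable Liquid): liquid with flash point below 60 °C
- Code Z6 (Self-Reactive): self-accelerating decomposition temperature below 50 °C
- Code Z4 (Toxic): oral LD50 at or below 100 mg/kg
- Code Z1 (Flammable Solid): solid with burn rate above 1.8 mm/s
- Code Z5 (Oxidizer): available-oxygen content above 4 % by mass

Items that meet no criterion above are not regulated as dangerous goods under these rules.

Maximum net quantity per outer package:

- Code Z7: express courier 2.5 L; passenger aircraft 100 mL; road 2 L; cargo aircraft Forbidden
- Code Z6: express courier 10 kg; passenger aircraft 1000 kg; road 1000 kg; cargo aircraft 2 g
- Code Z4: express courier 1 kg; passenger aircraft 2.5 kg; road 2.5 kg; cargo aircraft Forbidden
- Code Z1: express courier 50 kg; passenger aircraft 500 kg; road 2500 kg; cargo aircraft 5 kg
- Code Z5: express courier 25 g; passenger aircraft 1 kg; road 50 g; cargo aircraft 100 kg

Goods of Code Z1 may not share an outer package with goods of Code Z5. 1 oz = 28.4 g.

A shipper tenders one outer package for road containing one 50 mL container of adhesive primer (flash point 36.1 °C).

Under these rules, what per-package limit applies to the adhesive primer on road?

Flash point 36.1 °C meets the Code Z7 criterion (Flammable Liquid), so the adhesive primer is Code Z7.
The road limit for Code Z7 is 2 L.

2 L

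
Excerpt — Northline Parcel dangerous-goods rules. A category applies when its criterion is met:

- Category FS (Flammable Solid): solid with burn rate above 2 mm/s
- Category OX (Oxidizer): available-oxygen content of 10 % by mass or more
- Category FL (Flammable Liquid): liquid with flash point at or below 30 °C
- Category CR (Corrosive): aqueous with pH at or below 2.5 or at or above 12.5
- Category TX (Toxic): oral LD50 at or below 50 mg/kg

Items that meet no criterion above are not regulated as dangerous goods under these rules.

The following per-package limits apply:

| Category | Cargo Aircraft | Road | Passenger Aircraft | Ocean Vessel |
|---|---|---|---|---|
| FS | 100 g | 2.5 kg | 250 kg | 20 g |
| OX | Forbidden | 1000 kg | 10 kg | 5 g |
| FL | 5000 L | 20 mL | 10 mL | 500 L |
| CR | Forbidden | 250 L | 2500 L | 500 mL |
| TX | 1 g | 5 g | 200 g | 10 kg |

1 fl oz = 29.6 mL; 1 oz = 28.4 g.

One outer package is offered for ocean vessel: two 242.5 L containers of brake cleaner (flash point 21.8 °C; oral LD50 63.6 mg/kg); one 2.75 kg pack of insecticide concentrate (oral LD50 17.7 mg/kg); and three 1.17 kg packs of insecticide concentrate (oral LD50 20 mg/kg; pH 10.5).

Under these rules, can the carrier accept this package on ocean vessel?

Brake cleaner: flash point 21.8 °C ≤ 30 °C → Category FL (Flammable Liquid).
The insecticide concentrate has oral LD50 17.7 mg/kg, which is ≤ 50 mg/kg, so it is Category TX (Toxic).
Insecticide concentrate: oral LD50 20 mg/kg ≤ 50 mg/kg → Category TX (Toxic).
Category FL quantity: two 242.5 L containers = 485 L.
485 L is within the ocean vessel limit of 500 L for Category FL.
Category TX net quantity: 2.75 kg + (three 1.17 kg packs = 3.51 kg) = 6.26 kg.
6.26 kg is within the ocean vessel limit of 10 kg for Category TX.
Every hazard category is within its ocean vessel limit and no segregation rule is violated.

Yes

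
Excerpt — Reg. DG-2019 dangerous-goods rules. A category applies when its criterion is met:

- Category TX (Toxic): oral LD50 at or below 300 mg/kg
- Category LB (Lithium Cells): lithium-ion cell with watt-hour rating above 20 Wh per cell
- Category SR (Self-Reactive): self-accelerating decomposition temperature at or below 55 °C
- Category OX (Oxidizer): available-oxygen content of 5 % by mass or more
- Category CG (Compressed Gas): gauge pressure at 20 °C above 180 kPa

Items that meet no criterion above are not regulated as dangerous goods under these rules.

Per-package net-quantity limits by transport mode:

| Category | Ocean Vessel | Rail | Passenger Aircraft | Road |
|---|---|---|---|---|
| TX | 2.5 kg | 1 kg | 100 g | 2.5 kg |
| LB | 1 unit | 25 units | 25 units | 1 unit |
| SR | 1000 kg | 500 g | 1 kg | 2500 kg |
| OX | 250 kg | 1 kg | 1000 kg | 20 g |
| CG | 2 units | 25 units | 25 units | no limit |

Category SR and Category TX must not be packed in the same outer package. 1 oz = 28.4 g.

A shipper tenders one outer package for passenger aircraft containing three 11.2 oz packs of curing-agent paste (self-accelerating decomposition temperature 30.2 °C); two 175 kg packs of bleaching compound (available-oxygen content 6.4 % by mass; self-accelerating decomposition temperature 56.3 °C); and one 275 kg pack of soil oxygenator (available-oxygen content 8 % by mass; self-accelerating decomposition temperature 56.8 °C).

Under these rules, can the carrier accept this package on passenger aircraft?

With self-accelerating decomposition temperature 30.2 °C (≤ 55 °C), the curing-agent paste falls in Category SR.
The bleaching compound has available-oxygen content 6.4 % by mass, which is ≥ 5 % by mass, so it is Category OX (Oxidizer).
The soil oxygenator has available-oxygen content 8 % by mass, which is ≥ 5 % by mass, so it is Category OX (Oxidizer).
Category SR quantity: three 11.2 oz packs = 954.24 g.
954.24 g ≤ 1 kg (passenger aircraft limit, Category SR) — within limit.
Category OX net quantity: (two 175 kg packs = 350 kg) + 275 kg = 625 kg.
625 kg is within the passenger aircraft limit of 1000 kg for Category OX.
The segregation rule (Category SR with Category TX) does not apply to Category SR with Category OX.
Every hazard category is within its passenger aircraft limit and no segregation rule is violated.

Yes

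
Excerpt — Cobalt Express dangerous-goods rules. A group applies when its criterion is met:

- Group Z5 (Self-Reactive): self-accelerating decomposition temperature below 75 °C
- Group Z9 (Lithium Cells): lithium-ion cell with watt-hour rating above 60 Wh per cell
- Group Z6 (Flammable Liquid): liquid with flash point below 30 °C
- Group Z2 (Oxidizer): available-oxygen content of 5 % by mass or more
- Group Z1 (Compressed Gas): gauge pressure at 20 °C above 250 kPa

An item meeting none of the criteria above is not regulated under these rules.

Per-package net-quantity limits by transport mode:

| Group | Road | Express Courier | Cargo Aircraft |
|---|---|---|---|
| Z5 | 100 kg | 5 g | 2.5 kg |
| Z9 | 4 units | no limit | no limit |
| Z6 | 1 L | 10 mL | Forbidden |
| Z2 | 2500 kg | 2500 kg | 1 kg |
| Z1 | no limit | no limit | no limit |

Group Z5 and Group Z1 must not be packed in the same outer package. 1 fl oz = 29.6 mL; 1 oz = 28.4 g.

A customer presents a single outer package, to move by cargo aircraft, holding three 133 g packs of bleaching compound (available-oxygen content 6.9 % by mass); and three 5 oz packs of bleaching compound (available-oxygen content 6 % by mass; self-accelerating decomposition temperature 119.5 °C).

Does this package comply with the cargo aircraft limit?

Yes

The bleaching compound has available-oxygen content 6.9 % by mass, which is ≥ 5 % by mass, so it is Group Z2 (Oxidizer).
The bleaching compound has available-oxygen content 6 % by mass, which is ≥ 5 % by mass, so it is Group Z2 (Oxidizer).
Total Group Z2: (three 133 g packs = 399 g) + (three 5 oz packs = 426 g) = 825 g.
That is within the Group Z2 cargo aircraft limit of 1 kg.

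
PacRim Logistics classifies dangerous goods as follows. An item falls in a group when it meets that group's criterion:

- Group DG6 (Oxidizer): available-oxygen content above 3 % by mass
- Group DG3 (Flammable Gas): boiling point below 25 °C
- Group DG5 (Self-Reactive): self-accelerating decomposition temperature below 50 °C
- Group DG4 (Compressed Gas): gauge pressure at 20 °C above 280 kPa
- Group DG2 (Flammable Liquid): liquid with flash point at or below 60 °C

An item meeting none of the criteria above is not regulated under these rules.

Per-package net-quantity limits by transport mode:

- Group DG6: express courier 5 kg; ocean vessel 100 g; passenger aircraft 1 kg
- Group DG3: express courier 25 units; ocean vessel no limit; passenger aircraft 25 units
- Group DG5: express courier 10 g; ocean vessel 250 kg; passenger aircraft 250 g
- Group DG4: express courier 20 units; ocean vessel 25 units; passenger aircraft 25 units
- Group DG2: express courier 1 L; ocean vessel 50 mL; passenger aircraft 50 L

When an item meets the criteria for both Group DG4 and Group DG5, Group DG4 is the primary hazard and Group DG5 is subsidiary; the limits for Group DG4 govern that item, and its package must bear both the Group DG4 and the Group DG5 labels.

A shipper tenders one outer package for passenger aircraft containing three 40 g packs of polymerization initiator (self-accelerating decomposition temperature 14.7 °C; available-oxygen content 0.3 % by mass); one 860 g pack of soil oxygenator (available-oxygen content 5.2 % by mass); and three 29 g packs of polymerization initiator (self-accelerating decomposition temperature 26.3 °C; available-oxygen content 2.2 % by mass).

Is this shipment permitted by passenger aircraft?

Yes

The polymerization initiator has self-accelerating decomposition temperature 14.7 °C, which is < 50 °C, so it is Group DG5 (Self-Reactive).
Available-oxygen content 5.2 % by mass meets the Group DG6 criterion (Oxidizer), so the soil oxygenator is Group DG6.
Self-accelerating decomposition temperature 26.3 °C meets the Group DG5 criterion (Self-Reactive), so the polymerization initiator is Group DG5.
Total Group DG5: (three 40 g packs = 120 g) + (three 29 g packs = 87 g) = 207 g.
That is within the Group DG5 passenger aircraft limit of 250 g.
Group DG6 quantity: 860 g.
860 g is within the passenger aircraft limit of 1 kg for Group DG6.
Every hazard group is within its passenger aircraft limit and no segregation rule is violated.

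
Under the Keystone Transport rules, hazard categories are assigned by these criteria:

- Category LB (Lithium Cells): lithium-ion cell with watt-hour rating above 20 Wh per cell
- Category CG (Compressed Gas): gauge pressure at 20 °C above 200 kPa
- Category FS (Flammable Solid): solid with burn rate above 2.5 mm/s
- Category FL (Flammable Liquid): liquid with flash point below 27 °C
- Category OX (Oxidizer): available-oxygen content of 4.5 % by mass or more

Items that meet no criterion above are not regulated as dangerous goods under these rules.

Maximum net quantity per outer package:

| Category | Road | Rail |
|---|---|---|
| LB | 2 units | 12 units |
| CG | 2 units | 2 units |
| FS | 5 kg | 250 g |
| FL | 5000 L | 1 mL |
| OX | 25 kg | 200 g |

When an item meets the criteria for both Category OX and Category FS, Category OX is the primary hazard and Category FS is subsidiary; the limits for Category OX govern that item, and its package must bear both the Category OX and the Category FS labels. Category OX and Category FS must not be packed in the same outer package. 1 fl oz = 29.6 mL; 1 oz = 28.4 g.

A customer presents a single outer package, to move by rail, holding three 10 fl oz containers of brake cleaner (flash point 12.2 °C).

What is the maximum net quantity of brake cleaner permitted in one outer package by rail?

1 mL

Brake cleaner: flash point 12.2 °C < 27 °C → Category FL (Flammable Liquid).
The rail limit for Category FL is 1 mL.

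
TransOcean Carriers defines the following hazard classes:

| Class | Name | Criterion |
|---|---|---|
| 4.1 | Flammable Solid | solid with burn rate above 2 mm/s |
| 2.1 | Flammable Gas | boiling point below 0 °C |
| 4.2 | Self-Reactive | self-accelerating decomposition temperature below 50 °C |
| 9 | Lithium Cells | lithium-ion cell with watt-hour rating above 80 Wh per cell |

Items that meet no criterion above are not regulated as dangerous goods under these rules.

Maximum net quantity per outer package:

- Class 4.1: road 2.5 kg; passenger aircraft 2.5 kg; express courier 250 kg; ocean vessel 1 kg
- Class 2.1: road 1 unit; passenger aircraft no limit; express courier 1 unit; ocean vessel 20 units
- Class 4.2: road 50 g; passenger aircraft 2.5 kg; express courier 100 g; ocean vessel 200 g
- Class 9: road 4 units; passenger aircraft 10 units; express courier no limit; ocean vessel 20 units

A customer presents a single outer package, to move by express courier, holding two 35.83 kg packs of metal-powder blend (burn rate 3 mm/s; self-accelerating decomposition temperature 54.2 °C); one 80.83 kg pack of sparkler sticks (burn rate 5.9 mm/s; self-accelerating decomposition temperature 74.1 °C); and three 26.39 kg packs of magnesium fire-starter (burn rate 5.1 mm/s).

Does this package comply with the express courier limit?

Yes

The metal-powder blend has burn rate 3 mm/s, which is > 2 mm/s, so it is Class 4.1 (Flammable Solid).
Burn rate 5.9 mm/s meets the Class 4.1 criterion (Flammable Solid), so the sparkler sticks are Class 4.1.
With burn rate 5.1 mm/s (> 2 mm/s), the magnesium fire-starter falls in Class 4.1.
Total Class 4.1: (two 35.83 kg packs = 71.66 kg) + 80.83 kg + (three 26.39 kg packs = 79.17 kg) = 231.66 kg.
231.66 kg is within the express courier limit of 250 kg for Class 4.1.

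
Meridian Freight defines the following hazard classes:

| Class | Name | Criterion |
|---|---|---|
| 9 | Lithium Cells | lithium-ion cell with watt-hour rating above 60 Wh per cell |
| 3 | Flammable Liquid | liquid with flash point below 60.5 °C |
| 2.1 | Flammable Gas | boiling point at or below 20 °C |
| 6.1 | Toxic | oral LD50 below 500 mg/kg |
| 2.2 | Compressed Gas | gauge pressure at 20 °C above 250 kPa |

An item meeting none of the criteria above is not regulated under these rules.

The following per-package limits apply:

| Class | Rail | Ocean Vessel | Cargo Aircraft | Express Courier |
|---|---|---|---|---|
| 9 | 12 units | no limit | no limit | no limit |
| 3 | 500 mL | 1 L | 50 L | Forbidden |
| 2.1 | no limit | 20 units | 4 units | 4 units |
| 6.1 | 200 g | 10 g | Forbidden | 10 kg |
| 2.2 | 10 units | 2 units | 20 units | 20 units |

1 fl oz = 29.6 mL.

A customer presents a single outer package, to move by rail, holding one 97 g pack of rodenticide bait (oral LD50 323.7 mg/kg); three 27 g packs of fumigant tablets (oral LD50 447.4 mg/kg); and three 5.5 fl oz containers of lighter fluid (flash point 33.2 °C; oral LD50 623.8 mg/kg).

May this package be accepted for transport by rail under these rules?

Yes

Rodenticide bait: oral LD50 323.7 mg/kg < 500 mg/kg → Class 6.1 (Toxic).
With oral LD50 447.4 mg/kg (< 500 mg/kg), the fumigant tablets fall in Class 6.1.
Flash point 33.2 °C meets the Class 3 criterion (Flammable Liquid), so the lighter fluid is Class 3.
Total Class 6.1: 97 g + (three 27 g packs = 81 g) = 178 g.
178 g is within the rail limit of 200 g for Class 6.1.
Class 3 quantity: three 5.5 fl oz containers = 488.4 mL.
488.4 mL is within the rail limit of 500 mL for Class 3.
Every hazard class is within its rail limit and no segregation rule is violated.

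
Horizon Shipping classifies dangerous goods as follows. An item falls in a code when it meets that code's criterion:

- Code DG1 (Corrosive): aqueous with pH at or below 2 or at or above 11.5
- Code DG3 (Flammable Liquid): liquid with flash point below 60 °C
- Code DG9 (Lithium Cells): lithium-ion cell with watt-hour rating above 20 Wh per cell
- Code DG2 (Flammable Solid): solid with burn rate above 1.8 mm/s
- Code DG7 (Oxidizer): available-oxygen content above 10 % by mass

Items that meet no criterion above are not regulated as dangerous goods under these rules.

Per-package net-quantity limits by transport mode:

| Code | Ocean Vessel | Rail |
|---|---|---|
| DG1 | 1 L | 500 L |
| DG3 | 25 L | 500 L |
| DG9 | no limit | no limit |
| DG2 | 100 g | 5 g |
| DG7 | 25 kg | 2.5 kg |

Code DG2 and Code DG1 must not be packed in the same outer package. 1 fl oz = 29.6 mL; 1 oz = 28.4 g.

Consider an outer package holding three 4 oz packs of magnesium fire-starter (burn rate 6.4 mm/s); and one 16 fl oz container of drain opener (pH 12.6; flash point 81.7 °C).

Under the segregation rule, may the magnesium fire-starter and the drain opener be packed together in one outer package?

Burn rate 6.4 mm/s meets the Code DG2 criterion (Flammable Solid), so the magnesium fire-starter is Code DG2.
With pH 12.6 (≥ 11.5), the drain opener falls in Code DG1.
Code DG2 and Code DG1 may not share an outer package.

No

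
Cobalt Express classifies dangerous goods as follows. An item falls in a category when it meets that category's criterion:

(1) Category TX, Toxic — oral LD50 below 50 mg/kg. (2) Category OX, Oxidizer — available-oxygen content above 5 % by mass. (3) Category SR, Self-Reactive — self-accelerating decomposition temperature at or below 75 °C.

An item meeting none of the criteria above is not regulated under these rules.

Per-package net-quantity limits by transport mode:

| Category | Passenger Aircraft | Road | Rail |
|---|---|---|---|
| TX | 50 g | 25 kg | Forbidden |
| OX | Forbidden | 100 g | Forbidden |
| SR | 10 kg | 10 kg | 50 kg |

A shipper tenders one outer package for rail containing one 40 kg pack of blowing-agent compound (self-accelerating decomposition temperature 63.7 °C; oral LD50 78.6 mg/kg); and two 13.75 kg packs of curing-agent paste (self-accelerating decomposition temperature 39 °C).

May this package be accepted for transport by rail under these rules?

No

Self-accelerating decomposition temperature 63.7 °C meets the Category SR criterion (Self-Reactive), so the blowing-agent compound is Category SR.
The curing-agent paste has self-accelerating decomposition temperature 39 °C, which is ≤ 75 °C, so it is Category SR (Self-Reactive).
Category SR net quantity: 40 kg + (two 13.75 kg packs = 27.5 kg) = 67.5 kg.
That exceeds the Category SR rail limit of 50 kg.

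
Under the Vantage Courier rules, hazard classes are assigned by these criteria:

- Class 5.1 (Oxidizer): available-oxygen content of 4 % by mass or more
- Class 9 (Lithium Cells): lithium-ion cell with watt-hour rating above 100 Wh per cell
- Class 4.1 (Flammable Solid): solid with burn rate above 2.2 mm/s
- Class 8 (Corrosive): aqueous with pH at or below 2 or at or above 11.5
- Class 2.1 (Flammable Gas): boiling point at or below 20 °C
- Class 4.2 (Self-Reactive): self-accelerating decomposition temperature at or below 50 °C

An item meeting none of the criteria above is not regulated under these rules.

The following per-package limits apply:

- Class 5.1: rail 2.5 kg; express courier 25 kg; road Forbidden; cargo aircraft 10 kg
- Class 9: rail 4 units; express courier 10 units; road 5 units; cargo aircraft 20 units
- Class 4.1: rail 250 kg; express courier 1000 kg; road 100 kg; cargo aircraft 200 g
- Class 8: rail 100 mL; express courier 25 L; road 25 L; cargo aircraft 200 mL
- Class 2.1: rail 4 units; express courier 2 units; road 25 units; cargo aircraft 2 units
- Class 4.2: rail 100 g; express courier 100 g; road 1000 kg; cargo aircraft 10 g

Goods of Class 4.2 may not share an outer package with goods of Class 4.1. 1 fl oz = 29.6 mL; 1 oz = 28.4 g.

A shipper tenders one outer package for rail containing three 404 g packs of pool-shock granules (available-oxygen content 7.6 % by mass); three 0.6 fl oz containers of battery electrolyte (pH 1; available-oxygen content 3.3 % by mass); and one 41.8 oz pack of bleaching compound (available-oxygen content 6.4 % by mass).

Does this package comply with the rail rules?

Yes

With available-oxygen content 7.6 % by mass (≥ 4 % by mass), the pool-shock granules fall in Class 5.1.
pH 1 meets the Class 8 criterion (Corrosive), so the battery electrolyte is Class 8.
Available-oxygen content 6.4 % by mass meets the Class 5.1 criterion (Oxidizer), so the bleaching compound is Class 5.1.
Total Class 5.1: (three 404 g packs = 1.212 kg) + (one 41.8 oz pack = 1187.12 g) = 2399.12 g.
2399.12 g ≤ 2.5 kg (rail limit, Class 5.1) — within limit.
Class 8 quantity: three 0.6 fl oz containers = 53.28 mL.
53.28 mL ≤ 100 mL (rail limit, Class 8) — within limit.
The segregation rule (Class 4.2 with Class 4.1) does not apply to Class 5.1 with Class 8.
Every hazard class is within its rail limit and no segregation rule is violated.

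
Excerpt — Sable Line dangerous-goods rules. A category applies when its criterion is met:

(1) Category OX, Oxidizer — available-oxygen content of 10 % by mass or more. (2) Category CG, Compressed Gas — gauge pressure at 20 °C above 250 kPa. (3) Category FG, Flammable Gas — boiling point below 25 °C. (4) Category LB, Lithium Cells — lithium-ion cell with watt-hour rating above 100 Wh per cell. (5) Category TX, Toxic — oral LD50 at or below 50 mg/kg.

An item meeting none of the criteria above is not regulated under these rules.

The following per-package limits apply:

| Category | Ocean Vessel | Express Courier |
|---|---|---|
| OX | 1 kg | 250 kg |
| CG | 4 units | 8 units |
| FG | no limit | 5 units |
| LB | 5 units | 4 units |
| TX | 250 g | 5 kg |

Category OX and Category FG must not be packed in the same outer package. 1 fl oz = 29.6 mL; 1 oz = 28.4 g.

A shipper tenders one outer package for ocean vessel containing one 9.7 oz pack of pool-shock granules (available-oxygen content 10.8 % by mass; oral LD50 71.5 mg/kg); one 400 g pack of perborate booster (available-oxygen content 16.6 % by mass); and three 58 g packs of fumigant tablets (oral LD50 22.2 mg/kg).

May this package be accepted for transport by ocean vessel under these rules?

Yes

Available-oxygen content 10.8 % by mass meets the Category OX criterion (Oxidizer), so the pool-shock granules are Category OX.
Perborate booster: available-oxygen content 16.6 % by mass ≥ 10 % by mass → Category OX (Oxidizer).
Oral LD50 22.2 mg/kg meets the Category TX criterion (Toxic), so the fumigant tablets are Category TX.
Total Category OX: (one 9.7 oz pack = 275.48 g) + 400 g = 675.48 g.
That is within the Category OX ocean vessel limit of 1 kg.
Category TX quantity: three 58 g packs = 174 g.
174 g ≤ 250 g (ocean vessel limit, Category TX) — within limit.
The segregation rule (Category OX with Category FG) does not apply to Category OX with Category TX.
Every hazard category is within its ocean vessel limit and no segregation rule is violated.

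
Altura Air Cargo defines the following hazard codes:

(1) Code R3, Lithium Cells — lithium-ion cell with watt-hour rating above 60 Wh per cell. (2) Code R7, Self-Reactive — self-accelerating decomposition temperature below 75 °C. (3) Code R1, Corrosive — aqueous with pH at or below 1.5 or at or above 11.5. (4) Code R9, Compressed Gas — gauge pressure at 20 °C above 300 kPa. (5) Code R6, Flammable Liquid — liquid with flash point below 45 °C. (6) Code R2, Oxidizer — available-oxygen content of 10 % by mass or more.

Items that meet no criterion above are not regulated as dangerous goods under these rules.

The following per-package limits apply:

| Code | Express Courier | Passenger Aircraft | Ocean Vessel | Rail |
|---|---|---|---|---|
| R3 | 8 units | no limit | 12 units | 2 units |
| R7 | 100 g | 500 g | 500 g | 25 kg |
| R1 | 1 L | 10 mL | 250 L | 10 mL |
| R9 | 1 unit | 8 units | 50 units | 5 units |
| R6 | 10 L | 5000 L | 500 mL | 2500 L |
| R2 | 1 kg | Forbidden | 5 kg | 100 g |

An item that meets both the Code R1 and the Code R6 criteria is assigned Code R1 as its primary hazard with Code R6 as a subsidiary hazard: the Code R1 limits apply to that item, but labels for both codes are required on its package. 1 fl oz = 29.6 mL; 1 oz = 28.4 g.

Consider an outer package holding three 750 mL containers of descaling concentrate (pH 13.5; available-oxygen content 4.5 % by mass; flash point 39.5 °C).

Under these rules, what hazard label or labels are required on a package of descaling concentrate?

Code R1 and R6

With pH 13.5 (≥ 11.5), the descaling concentrate falls in Code R1.
The descaling concentrate has flash point 39.5 °C, which is < 45 °C, so it is Code R6 (Flammable Liquid).
By the precedence rule Code R1 is primary and Code R6 is subsidiary, and that rule requires both labels on the package.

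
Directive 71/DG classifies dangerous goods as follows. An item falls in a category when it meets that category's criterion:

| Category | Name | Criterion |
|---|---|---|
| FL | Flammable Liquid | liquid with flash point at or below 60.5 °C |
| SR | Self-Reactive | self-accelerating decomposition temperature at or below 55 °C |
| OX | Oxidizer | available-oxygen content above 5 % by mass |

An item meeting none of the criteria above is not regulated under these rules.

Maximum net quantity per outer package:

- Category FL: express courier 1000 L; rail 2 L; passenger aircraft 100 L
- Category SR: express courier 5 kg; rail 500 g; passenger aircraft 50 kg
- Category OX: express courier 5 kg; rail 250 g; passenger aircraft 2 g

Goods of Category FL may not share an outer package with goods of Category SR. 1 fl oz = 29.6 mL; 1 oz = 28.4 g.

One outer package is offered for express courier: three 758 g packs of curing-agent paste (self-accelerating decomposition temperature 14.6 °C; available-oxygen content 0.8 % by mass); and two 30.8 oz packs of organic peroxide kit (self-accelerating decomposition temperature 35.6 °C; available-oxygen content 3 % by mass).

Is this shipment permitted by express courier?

Yes

Self-accelerating decomposition temperature 14.6 °C meets the Category SR criterion (Self-Reactive), so the curing-agent paste is Category SR.
The organic peroxide kit has self-accelerating decomposition temperature 35.6 °C, which is ≤ 55 °C, so it is Category SR (Self-Reactive).
Total Category SR: (three 758 g packs = 2.274 kg) + (two 30.8 oz packs = 1749.44 g) = 4023.44 g.
4023.44 g is within the express courier limit of 5 kg for Category SR.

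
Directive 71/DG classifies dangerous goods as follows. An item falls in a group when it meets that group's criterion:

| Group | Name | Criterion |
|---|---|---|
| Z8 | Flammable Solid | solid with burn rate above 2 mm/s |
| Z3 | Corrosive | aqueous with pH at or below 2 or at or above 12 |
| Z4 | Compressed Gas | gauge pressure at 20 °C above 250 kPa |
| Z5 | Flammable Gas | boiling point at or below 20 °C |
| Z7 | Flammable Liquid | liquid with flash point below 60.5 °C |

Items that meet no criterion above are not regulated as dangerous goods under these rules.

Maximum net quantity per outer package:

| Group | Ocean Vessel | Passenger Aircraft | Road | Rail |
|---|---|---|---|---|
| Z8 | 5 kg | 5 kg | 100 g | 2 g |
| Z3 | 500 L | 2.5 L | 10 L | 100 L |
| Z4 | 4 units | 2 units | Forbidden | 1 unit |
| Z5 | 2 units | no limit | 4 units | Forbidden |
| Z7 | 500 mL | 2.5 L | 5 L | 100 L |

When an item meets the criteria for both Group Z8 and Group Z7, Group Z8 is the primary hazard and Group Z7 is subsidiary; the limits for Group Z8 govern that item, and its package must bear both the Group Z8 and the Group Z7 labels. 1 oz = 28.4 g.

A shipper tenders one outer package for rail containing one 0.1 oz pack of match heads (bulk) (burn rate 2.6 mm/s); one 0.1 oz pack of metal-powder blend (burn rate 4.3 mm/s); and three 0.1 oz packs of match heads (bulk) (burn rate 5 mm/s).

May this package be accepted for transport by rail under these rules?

With burn rate 2.6 mm/s (> 2 mm/s), the match heads (bulk) fall in Group Z8.
Burn rate 4.3 mm/s meets the Group Z8 criterion (Flammable Solid), so the metal-powder blend is Group Z8.
Burn rate 5 mm/s meets the Group Z8 criterion (Flammable Solid), so the match heads (bulk) are Group Z8.
Total Group Z8: (one 0.1 oz pack = 2.84 g) + (one 0.1 oz pack = 2.84 g) + (three 0.1 oz packs = 8.52 g) = 14.2 g.
14.2 g exceeds the rail limit of 2 g for Group Z8.

No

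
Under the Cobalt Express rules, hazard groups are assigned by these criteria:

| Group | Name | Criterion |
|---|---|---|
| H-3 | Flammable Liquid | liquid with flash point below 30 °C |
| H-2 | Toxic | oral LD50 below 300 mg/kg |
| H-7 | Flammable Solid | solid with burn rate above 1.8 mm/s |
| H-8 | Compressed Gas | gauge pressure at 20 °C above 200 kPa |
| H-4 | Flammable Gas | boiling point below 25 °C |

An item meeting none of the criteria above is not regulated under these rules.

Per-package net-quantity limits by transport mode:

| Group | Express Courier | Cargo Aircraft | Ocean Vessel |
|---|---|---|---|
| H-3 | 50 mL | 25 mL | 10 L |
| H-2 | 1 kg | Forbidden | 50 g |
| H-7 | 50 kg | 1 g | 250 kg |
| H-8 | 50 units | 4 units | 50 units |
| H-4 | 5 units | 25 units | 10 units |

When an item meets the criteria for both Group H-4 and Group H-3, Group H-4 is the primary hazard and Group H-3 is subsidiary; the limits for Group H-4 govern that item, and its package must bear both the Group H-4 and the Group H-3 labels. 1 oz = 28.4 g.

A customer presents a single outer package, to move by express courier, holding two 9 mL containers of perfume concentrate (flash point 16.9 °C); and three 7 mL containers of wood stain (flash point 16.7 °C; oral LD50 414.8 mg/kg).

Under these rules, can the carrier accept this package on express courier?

Yes

Perfume concentrate: flash point 16.9 °C < 30 °C → Group H-3 (Flammable Liquid).
Wood stain: flash point 16.7 °C < 30 °C → Group H-3 (Flammable Liquid).
Total Group H-3: (two 9 mL containers = 18 mL) + (three 7 mL containers = 21 mL) = 39 mL.
39 mL is within the express courier limit of 50 mL for Group H-3.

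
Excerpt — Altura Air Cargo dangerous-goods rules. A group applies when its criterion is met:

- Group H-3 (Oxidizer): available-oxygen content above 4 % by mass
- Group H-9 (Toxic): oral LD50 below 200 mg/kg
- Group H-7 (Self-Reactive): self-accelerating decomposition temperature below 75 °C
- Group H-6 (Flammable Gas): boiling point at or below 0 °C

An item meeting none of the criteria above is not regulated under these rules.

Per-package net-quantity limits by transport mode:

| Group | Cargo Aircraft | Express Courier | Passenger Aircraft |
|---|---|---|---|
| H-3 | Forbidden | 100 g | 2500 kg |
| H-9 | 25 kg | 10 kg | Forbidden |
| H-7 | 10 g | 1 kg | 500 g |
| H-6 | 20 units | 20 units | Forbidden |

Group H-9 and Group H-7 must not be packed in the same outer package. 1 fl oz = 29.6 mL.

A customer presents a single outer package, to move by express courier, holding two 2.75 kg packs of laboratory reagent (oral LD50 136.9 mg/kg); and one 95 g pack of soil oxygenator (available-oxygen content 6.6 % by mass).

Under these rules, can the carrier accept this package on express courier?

Yes

The laboratory reagent has oral LD50 136.9 mg/kg, which is < 200 mg/kg, so it is Group H-9 (Toxic).
With available-oxygen content 6.6 % by mass (> 4 % by mass), the soil oxygenator falls in Group H-3.
Group H-9 quantity: two 2.75 kg packs = 5.5 kg.
That is within the Group H-9 express courier limit of 10 kg.
Group H-3 quantity: 95 g.
That is within the Group H-3 express courier limit of 100 g.
The segregation rule (Group H-9 with Group H-7) does not apply to Group H-9 with Group H-3.
Every hazard group is within its express courier limit and no segregation rule is violated.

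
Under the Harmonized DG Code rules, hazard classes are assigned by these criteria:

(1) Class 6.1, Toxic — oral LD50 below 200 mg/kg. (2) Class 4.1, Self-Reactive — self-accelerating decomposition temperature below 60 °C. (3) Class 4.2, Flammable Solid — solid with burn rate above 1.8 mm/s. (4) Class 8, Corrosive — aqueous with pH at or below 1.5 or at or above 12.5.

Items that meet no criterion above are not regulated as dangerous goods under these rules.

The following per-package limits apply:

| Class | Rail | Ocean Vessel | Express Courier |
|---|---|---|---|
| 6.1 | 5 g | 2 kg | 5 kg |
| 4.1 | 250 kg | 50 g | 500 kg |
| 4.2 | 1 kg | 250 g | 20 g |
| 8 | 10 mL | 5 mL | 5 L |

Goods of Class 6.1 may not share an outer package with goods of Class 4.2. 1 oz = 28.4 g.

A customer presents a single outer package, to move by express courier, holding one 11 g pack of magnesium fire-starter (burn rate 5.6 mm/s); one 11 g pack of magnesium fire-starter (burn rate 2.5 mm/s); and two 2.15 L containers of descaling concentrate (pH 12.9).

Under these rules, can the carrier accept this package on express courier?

No

With burn rate 5.6 mm/s (> 1.8 mm/s), the magnesium fire-starter falls in Class 4.2.
Magnesium fire-starter: burn rate 2.5 mm/s > 1.8 mm/s → Class 4.2 (Flammable Solid).
With pH 12.9 (≥ 12.5), the descaling concentrate falls in Class 8.
Class 4.2 net quantity: 11 g + 11 g = 22 g.
22 g > 20 g (express courier limit, Class 4.2) — over the limit.
Class 8 quantity: two 2.15 L containers = 4.3 L.
4.3 L is within the express courier limit of 5 L for Class 8.
The segregation rule (Class 6.1 with Class 4.2) does not apply to Class 4.2 with Class 8.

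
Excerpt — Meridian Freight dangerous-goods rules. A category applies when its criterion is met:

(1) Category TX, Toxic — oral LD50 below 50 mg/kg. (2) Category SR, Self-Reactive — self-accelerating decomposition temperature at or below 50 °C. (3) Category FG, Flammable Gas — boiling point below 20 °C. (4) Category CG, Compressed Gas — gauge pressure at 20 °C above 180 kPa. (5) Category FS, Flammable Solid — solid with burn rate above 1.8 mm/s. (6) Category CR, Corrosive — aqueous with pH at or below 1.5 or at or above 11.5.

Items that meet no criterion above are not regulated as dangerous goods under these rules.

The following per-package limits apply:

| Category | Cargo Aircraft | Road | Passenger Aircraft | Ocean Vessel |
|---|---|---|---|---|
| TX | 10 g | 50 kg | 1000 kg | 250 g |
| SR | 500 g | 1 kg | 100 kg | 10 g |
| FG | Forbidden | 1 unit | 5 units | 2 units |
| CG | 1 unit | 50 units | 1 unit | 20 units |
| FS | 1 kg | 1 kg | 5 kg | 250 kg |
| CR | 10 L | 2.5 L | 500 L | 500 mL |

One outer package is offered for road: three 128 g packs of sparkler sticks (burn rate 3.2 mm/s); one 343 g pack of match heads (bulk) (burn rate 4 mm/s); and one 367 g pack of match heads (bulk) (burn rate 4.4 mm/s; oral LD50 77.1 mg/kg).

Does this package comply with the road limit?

No

With burn rate 3.2 mm/s (> 1.8 mm/s), the sparkler sticks fall in Category FS.
With burn rate 4 mm/s (> 1.8 mm/s), the match heads (bulk) fall in Category FS.
The match heads (bulk) have burn rate 4.4 mm/s, which is > 1.8 mm/s, so they are Category FS (Flammable Solid).
Total Category FS: (three 128 g packs = 384 g) + 343 g + 367 g = 1.094 kg.
1.094 kg > 1 kg (road limit, Category FS) — over the limit.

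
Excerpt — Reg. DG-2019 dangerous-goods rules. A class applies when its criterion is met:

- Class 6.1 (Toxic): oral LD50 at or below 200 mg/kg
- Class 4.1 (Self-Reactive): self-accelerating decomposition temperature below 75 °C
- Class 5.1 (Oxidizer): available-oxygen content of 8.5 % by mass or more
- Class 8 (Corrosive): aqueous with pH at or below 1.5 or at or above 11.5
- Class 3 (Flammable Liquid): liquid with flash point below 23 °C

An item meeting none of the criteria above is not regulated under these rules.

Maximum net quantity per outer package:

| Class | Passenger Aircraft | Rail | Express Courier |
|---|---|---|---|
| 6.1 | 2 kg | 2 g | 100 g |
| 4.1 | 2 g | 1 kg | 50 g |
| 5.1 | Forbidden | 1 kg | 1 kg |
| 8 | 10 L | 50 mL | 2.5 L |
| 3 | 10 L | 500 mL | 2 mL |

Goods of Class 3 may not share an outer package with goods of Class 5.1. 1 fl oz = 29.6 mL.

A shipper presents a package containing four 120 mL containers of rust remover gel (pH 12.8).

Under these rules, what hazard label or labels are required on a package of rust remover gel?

Class 8

The rust remover gel has pH 12.8, which is ≥ 11.5, so it is Class 8 (Corrosive).
Only the Class 8 label is required.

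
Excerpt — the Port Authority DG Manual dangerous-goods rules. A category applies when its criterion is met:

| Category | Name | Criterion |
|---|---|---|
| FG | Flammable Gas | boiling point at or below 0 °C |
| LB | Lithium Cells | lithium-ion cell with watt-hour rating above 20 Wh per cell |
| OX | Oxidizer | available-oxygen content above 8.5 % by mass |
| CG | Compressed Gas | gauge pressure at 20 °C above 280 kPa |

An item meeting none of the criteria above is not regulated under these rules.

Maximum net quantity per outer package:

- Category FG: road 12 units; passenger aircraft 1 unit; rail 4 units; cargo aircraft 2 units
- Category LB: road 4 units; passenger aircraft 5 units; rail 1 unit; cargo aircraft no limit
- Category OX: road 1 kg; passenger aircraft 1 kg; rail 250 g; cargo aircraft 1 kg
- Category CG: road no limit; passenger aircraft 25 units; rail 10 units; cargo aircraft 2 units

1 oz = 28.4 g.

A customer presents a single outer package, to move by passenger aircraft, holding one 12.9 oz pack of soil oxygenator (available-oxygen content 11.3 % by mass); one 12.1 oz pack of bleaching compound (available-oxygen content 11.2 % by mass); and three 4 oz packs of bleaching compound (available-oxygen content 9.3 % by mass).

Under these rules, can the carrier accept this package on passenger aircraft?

Available-oxygen content 11.3 % by mass meets the Category OX criterion (Oxidizer), so the soil oxygenator is Category OX.
Bleaching compound: available-oxygen content 11.2 % by mass > 8.5 % by mass → Category OX (Oxidizer).
Bleaching compound: available-oxygen content 9.3 % by mass > 8.5 % by mass → Category OX (Oxidizer).
Total Category OX: (one 12.9 oz pack = 366.36 g) + (one 12.1 oz pack = 343.64 g) + (three 4 oz packs = 340.8 g) = 1050.8 g.
1050.8 g > 1 kg (passenger aircraft limit, Category OX) — over the limit.

No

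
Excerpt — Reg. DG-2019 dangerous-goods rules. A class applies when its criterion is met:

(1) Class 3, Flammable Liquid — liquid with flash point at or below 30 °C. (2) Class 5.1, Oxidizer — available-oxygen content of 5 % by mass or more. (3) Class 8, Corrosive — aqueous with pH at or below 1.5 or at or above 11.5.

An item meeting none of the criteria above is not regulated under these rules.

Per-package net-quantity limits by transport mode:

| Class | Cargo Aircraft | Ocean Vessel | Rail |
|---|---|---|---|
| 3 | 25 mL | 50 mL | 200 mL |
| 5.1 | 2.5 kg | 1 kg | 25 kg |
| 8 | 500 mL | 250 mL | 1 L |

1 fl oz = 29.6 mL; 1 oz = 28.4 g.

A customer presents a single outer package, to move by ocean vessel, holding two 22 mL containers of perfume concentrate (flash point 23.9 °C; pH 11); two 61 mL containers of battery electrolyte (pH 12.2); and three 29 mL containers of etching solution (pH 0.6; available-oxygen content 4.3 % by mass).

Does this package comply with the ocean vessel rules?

Perfume concentrate: flash point 23.9 °C ≤ 30 °C → Class 3 (Flammable Liquid).
Battery electrolyte: pH 12.2 ≥ 11.5 → Class 8 (Corrosive).
With pH 0.6 (≤ 1.5), the etching solution falls in Class 8.
Total Class 8: (two 61 mL containers = 122 mL) + (three 29 mL containers = 87 mL) = 209 mL.
That is within the Class 8 ocean vessel limit of 250 mL.
Class 3 quantity: two 22 mL containers = 44 mL.
44 mL is within the ocean vessel limit of 50 mL for Class 3.
Every hazard class is within its ocean vessel limit and no segregation rule is violated.

Yes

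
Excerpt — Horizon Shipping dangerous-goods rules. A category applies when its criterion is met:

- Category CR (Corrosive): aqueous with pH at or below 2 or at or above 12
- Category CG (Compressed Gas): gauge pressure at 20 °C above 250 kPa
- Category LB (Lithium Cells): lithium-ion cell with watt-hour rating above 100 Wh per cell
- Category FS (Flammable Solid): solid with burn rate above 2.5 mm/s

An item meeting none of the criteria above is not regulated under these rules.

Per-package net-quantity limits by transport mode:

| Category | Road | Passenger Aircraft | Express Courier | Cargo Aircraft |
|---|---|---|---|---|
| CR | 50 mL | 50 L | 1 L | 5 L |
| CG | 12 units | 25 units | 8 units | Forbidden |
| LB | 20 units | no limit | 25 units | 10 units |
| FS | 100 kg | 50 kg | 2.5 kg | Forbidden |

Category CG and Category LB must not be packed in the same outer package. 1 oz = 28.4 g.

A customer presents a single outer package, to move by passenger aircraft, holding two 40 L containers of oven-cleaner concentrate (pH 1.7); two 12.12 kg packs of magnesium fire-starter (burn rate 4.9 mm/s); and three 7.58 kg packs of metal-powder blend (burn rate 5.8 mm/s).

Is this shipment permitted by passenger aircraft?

pH 1.7 meets the Category CR criterion (Corrosive), so the oven-cleaner concentrate is Category CR.
Burn rate 4.9 mm/s meets the Category FS criterion (Flammable Solid), so the magnesium fire-starter is Category FS.
Metal-powder blend: burn rate 5.8 mm/s > 2.5 mm/s → Category FS (Flammable Solid).
Category CR quantity: two 40 L containers = 80 L.
80 L > 50 L (passenger aircraft limit, Category CR) — over the limit.
Category FS net quantity: (two 12.12 kg packs = 24.24 kg) + (three 7.58 kg packs = 22.74 kg) = 46.98 kg.
That is within the Category FS passenger aircraft limit of 50 kg.
The segregation rule (Category CG with Category LB) does not apply to Category CR with Category FS.

No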